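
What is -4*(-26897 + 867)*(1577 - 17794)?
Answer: -1688514040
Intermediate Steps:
-4*(-26897 + 867)*(1577 - 17794) = -(-104120)*(-16217) = -4*422128510 = -1688514040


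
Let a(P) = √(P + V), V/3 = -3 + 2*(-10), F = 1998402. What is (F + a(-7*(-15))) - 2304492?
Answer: -306084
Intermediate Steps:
V = -69 (V = 3*(-3 + 2*(-10)) = 3*(-3 - 20) = 3*(-23) = -69)
a(P) = √(-69 + P) (a(P) = √(P - 69) = √(-69 + P))
(F + a(-7*(-15))) - 2304492 = (1998402 + √(-69 - 7*(-15))) - 2304492 = (1998402 + √(-69 + 105)) - 2304492 = (1998402 + √36) - 2304492 = (1998402 + 6) - 2304492 = 1998408 - 2304492 = -306084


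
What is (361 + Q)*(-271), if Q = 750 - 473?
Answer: -172898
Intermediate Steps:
Q = 277
(361 + Q)*(-271) = (361 + 277)*(-271) = 638*(-271) = -172898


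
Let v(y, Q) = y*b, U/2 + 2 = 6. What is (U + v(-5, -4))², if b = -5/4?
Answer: 3249/16 ≈ 203.06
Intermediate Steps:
b = -5/4 (b = -5*¼ = -5/4 ≈ -1.2500)
U = 8 (U = -4 + 2*6 = -4 + 12 = 8)
v(y, Q) = -5*y/4 (v(y, Q) = y*(-5/4) = -5*y/4)
(U + v(-5, -4))² = (8 - 5/4*(-5))² = (8 + 25/4)² = (57/4)² = 3249/16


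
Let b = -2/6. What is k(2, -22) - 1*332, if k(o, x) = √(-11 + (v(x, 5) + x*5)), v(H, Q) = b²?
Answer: -332 + 8*I*√17/3 ≈ -332.0 + 10.995*I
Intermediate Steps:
b = -⅓ (b = -2*⅙ = -⅓ ≈ -0.33333)
v(H, Q) = ⅑ (v(H, Q) = (-⅓)² = ⅑)
k(o, x) = √(-98/9 + 5*x) (k(o, x) = √(-11 + (⅑ + x*5)) = √(-11 + (⅑ + 5*x)) = √(-98/9 + 5*x))
k(2, -22) - 1*332 = √(-98 + 45*(-22))/3 - 1*332 = √(-98 - 990)/3 - 332 = √(-1088)/3 - 332 = (8*I*√17)/3 - 332 = 8*I*√17/3 - 332 = -332 + 8*I*√17/3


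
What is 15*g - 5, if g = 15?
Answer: 220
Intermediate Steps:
15*g - 5 = 15*15 - 5 = 225 - 5 = 220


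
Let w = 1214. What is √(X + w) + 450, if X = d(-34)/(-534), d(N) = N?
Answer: 450 + √86549385/267 ≈ 484.84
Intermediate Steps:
X = 17/267 (X = -34/(-534) = -34*(-1/534) = 17/267 ≈ 0.063670)
√(X + w) + 450 = √(17/267 + 1214) + 450 = √(324155/267) + 450 = √86549385/267 + 450 = 450 + √86549385/267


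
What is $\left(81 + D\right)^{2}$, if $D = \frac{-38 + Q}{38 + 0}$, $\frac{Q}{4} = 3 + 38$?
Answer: $\frac{2566404}{361} \approx 7109.2$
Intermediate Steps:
$Q = 164$ ($Q = 4 \left(3 + 38\right) = 4 \cdot 41 = 164$)
$D = \frac{63}{19}$ ($D = \frac{-38 + 164}{38 + 0} = \frac{126}{38} = 126 \cdot \frac{1}{38} = \frac{63}{19} \approx 3.3158$)
$\left(81 + D\right)^{2} = \left(81 + \frac{63}{19}\right)^{2} = \left(\frac{1602}{19}\right)^{2} = \frac{2566404}{361}$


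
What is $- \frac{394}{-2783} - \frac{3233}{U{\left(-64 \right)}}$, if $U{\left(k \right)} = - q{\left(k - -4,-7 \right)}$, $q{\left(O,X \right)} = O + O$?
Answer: $- \frac{8950159}{333960} \approx -26.8$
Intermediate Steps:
$q{\left(O,X \right)} = 2 O$
$U{\left(k \right)} = -8 - 2 k$ ($U{\left(k \right)} = - 2 \left(k - -4\right) = - 2 \left(k + 4\right) = - 2 \left(4 + k\right) = - (8 + 2 k) = -8 - 2 k$)
$- \frac{394}{-2783} - \frac{3233}{U{\left(-64 \right)}} = - \frac{394}{-2783} - \frac{3233}{-8 - -128} = \left(-394\right) \left(- \frac{1}{2783}\right) - \frac{3233}{-8 + 128} = \frac{394}{2783} - \frac{3233}{120} = - \frac{8950159}{333960}$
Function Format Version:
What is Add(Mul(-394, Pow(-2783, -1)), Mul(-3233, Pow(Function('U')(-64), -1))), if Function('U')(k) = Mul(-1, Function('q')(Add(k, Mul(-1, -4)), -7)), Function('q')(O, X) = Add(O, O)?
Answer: Rational(-8950159, 333960) ≈ -26.800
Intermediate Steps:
Function('q')(O, X) = Mul(2, O)
Function('U')(k) = Add(-8, Mul(-2, k)) (Function('U')(k) = Mul(-1, Mul(2, Add(k, Mul(-1, -4)))) = Mul(-1, Mul(2, Add(k, 4))) = Mul(-1, Mul(2, Add(4, k))) = Mul(-1, Add(8, Mul(2, k))) = Add(-8, Mul(-2, k)))
Add(Mul(-394, Pow(-2783, -1)), Mul(-3233, Pow(Function('U')(-64), -1))) = Add(Mul(-394, Pow(-2783, -1)), Mul(-3233, Pow(Add(-8, Mul(-2, -64)), -1))) = Add(Mul(-394, Rational(-1, 2783)), Mul(-3233, Pow(Add(-8, 128), -1))) = Add(Rational(394, 2783), Mul(-3233, Pow(120, -1))) = Add(Rational(394, 2783), Mul(-3233, Rational(1, 120))) = Add(Rational(394, 2783), Rational(-3233, 120)) = Rational(-8950159, 333960)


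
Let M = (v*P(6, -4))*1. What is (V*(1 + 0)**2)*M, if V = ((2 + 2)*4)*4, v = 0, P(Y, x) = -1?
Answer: 0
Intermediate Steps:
V = 64 (V = (4*4)*4 = 16*4 = 64)
M = 0 (M = (0*(-1))*1 = 0*1 = 0)
(V*(1 + 0)**2)*M = (64*(1 + 0)**2)*0 = (64*1**2)*0 = (64*1)*0 = 64*0 = 0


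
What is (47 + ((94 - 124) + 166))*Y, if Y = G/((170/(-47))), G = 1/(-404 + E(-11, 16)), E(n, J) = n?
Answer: 8601/70550 ≈ 0.12191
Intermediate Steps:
G = -1/415 (G = 1/(-404 - 11) = 1/(-415) = -1/415 ≈ -0.0024096)
Y = 47/70550 (Y = -1/(415*(170/(-47))) = -1/(415*(170*(-1/47))) = -1/(415*(-170/47)) = -1/415*(-47/170) = 47/70550 ≈ 0.00066619)
(47 + ((94 - 124) + 166))*Y = (47 + ((94 - 124) + 166))*(47/70550) = (47 + (-30 + 166))*(47/70550) = (47 + 136)*(47/70550) = 183*(47/70550) = 8601/70550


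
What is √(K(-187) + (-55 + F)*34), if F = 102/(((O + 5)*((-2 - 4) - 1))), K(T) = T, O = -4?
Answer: I*√125069/7 ≈ 50.522*I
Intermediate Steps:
F = -102/7 (F = 102/(((-4 + 5)*((-2 - 4) - 1))) = 102/((1*(-6 - 1))) = 102/((1*(-7))) = 102/(-7) = 102*(-⅐) = -102/7 ≈ -14.571)
√(K(-187) + (-55 + F)*34) = √(-187 + (-55 - 102/7)*34) = √(-187 - 487/7*34) = √(-187 - 16558/7) = √(-17867/7) = I*√125069/7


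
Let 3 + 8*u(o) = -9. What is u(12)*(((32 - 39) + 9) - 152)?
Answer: 225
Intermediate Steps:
u(o) = -3/2 (u(o) = -3/8 + (⅛)*(-9) = -3/8 - 9/8 = -3/2)
u(12)*(((32 - 39) + 9) - 152) = -3*(((32 - 39) + 9) - 152)/2 = -3*((-7 + 9) - 152)/2 = -3*(2 - 152)/2 = -3/2*(-150) = 225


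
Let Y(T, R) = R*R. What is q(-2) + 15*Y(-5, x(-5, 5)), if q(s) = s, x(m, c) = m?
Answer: 373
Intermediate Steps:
Y(T, R) = R²
q(-2) + 15*Y(-5, x(-5, 5)) = -2 + 15*(-5)² = -2 + 15*25 = -2 + 375 = 373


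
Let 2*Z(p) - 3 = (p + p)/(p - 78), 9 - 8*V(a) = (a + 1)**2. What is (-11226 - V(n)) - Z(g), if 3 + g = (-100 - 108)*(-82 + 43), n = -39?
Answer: -236628269/21416 ≈ -11049.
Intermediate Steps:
V(a) = 9/8 - (1 + a)**2/8 (V(a) = 9/8 - (a + 1)**2/8 = 9/8 - (1 + a)**2/8)
g = 8109 (g = -3 + (-100 - 108)*(-82 + 43) = -3 - 208*(-39) = -3 + 8112 = 8109)
Z(p) = 3/2 + p/(-78 + p) (Z(p) = 3/2 + ((p + p)/(p - 78))/2 = 3/2 + ((2*p)/(-78 + p))/2 = 3/2 + (2*p/(-78 + p))/2 = 3/2 + p/(-78 + p))
(-11226 - V(n)) - Z(g) = (-11226 - (9/8 - (1 - 39)**2/8)) - (-234 + 5*8109)/(2*(-78 + 8109)) = (-11226 - (9/8 - 1/8*(-38)**2)) - (-234 + 40545)/(2*8031) = (-11226 - (9/8 - 1/8*1444)) - 40311/(2*8031) = (-11226 - (9/8 - 361/2)) - 1*13437/5354 = (-11226 - 1*(-1435/8)) - 13437/5354 = (-11226 + 1435/8) - 13437/5354 = -88373/8 - 13437/5354 = -236628269/21416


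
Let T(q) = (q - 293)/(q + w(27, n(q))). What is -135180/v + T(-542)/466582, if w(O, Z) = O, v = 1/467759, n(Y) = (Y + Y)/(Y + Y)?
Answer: -3038783779624232353/48057946 ≈ -6.3232e+10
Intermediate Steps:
n(Y) = 1 (n(Y) = (2*Y)/((2*Y)) = (2*Y)*(1/(2*Y)) = 1)
v = 1/467759 ≈ 2.1379e-6
T(q) = (-293 + q)/(27 + q) (T(q) = (q - 293)/(q + 27) = (-293 + q)/(27 + q))
-135180/v + T(-542)/466582 = -135180/1/467759 + ((-293 - 542)/(27 - 542))/466582 = -135180*467759 + (-835/(-515))*(1/466582) = -63231661620 - 1/515*(-835)*(1/466582) = -63231661620 + (167/103)*(1/466582) = -63231661620 + 167/48057946 = -3038783779624232353/48057946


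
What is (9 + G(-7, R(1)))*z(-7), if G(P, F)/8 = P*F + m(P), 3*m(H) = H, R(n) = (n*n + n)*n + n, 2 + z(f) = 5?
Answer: -533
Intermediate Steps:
z(f) = 3 (z(f) = -2 + 5 = 3)
R(n) = n + n*(n + n²) (R(n) = (n² + n)*n + n = (n + n²)*n + n = n*(n + n²) + n = n + n*(n + n²))
m(H) = H/3
G(P, F) = 8*P/3 + 8*F*P (G(P, F) = 8*(P*F + P/3) = 8*(F*P + P/3) = 8*(P/3 + F*P) = 8*P/3 + 8*F*P)
(9 + G(-7, R(1)))*z(-7) = (9 + (8/3)*(-7)*(1 + 3*(1*(1 + 1 + 1²))))*3 = (9 + (8/3)*(-7)*(1 + 3*(1*(1 + 1 + 1))))*3 = (9 + (8/3)*(-7)*(1 + 3*(1*3)))*3 = (9 + (8/3)*(-7)*(1 + 3*3))*3 = (9 + (8/3)*(-7)*(1 + 9))*3 = (9 + (8/3)*(-7)*10)*3 = (9 - 560/3)*3 = -533/3*3 = -533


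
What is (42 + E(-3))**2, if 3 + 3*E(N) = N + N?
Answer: 1521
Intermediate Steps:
E(N) = -1 + 2*N/3 (E(N) = -1 + (N + N)/3 = -1 + (2*N)/3 = -1 + 2*N/3)
(42 + E(-3))**2 = (42 + (-1 + (2/3)*(-3)))**2 = (42 + (-1 - 2))**2 = (42 - 3)**2 = 39**2 = 1521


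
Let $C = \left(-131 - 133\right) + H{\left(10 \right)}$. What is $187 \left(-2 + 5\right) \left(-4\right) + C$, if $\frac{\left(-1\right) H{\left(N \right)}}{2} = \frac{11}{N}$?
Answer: $- \frac{12551}{5} \approx -2510.2$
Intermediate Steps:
$H{\left(N \right)} = - \frac{22}{N}$ ($H{\left(N \right)} = - 2 \frac{11}{N} = - \frac{22}{N}$)
$C = - \frac{1331}{5}$ ($C = \left(-131 - 133\right) - \frac{22}{10} = -264 - \frac{11}{5} = - \frac{1331}{5} \approx -266.2$)
$187 \left(-2 + 5\right) \left(-4\right) + C = 187 \left(-2 + 5\right) \left(-4\right) - \frac{1331}{5} = 187 \cdot 3 \left(-4\right) - \frac{1331}{5} = 187 \left(-12\right) - \frac{1331}{5} = -2244 - \frac{1331}{5} = - \frac{12551}{5}$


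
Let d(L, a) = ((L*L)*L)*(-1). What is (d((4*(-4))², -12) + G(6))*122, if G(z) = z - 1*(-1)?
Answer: -2046819498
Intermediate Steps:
G(z) = 1 + z (G(z) = z + 1 = 1 + z)
d(L, a) = -L³ (d(L, a) = (L²*L)*(-1) = L³*(-1) = -L³)
(d((4*(-4))², -12) + G(6))*122 = (-((4*(-4))²)³ + (1 + 6))*122 = (-((-16)²)³ + 7)*122 = (-1*256³ + 7)*122 = (-1*16777216 + 7)*122 = (-16777216 + 7)*122 = -16777209*122 = -2046819498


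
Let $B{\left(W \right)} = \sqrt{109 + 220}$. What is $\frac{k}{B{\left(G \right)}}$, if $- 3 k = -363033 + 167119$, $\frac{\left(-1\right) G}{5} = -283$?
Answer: $\frac{195914 \sqrt{329}}{987} \approx 3600.4$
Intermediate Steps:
$G = 1415$ ($G = \left(-5\right) \left(-283\right) = 1415$)
$B{\left(W \right)} = \sqrt{329}$
$k = \frac{195914}{3}$ ($k = - \frac{-363033 + 167119}{3} = \left(- \frac{1}{3}\right) \left(-195914\right) = \frac{195914}{3} \approx 65305.0$)
$\frac{k}{B{\left(G \right)}} = \frac{195914}{3 \sqrt{329}} = \frac{195914 \frac{\sqrt{329}}{329}}{3} = \frac{195914 \sqrt{329}}{987}$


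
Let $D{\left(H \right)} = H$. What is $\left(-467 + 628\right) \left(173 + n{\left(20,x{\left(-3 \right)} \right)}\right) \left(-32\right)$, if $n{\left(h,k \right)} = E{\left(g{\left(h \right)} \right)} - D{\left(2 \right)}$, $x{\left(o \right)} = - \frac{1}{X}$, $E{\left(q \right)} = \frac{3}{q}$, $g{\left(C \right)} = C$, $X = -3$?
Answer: $- \frac{4408824}{5} \approx -8.8177 \cdot 10^{5}$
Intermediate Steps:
$x{\left(o \right)} = \frac{1}{3}$ ($x{\left(o \right)} = - \frac{1}{-3} = \left(-1\right) \left(- \frac{1}{3}\right) = \frac{1}{3}$)
$n{\left(h,k \right)} = -2 + \frac{3}{h}$ ($n{\left(h,k \right)} = \frac{3}{h} - 2 = -2 + \frac{3}{h}$)
$\left(-467 + 628\right) \left(173 + n{\left(20,x{\left(-3 \right)} \right)}\right) \left(-32\right) = \left(-467 + 628\right) \left(173 - \left(2 - \frac{3}{20}\right)\right) \left(-32\right) = 161 \left(173 + \left(-2 + 3 \cdot \frac{1}{20}\right)\right) \left(-32\right) = 161 \left(173 + \left(-2 + \frac{3}{20}\right)\right) \left(-32\right) = 161 \left(173 - \frac{37}{20}\right) \left(-32\right) = 161 \cdot \frac{3423}{20} \left(-32\right) = \frac{551103}{20} \left(-32\right) = - \frac{4408824}{5}$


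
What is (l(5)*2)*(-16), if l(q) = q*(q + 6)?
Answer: -1760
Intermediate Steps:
l(q) = q*(6 + q)
(l(5)*2)*(-16) = ((5*(6 + 5))*2)*(-16) = ((5*11)*2)*(-16) = (55*2)*(-16) = 110*(-16) = -1760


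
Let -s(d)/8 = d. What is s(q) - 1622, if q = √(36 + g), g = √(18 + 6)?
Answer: -1622 - 8*√(36 + 2*√6) ≈ -1673.2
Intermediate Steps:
g = 2*√6 (g = √24 = 2*√6 ≈ 4.8990)
q = √(36 + 2*√6) ≈ 6.3952
s(d) = -8*d
s(q) - 1622 = -8*√(36 + 2*√6) - 1622 = -1622 - 8*√(36 + 2*√6)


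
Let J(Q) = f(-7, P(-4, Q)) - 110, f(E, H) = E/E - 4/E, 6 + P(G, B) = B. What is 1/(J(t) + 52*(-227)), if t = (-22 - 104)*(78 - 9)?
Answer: -7/83387 ≈ -8.3946e-5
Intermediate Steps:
P(G, B) = -6 + B
f(E, H) = 1 - 4/E
t = -8694 (t = -126*69 = -8694)
J(Q) = -759/7 (J(Q) = (-4 - 7)/(-7) - 110 = -1/7*(-11) - 110 = 11/7 - 110 = -759/7)
1/(J(t) + 52*(-227)) = 1/(-759/7 + 52*(-227)) = 1/(-759/7 - 11804) = 1/(-83387/7) = -7/83387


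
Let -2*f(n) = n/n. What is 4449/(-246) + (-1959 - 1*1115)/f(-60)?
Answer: 502653/82 ≈ 6129.9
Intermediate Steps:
f(n) = -1/2 (f(n) = -n/(2*n) = -1/2*1 = -1/2)
4449/(-246) + (-1959 - 1*1115)/f(-60) = 4449/(-246) + (-1959 - 1*1115)/(-1/2) = 4449*(-1/246) + (-1959 - 1115)*(-2) = -1483/82 - 3074*(-2) = -1483/82 + 6148 = 502653/82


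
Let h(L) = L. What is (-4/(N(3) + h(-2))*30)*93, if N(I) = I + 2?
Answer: -3720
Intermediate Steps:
N(I) = 2 + I
(-4/(N(3) + h(-2))*30)*93 = (-4/((2 + 3) - 2)*30)*93 = (-4/(5 - 2)*30)*93 = (-4/3*30)*93 = (-4*1/3*30)*93 = -4/3*30*93 = -40*93 = -3720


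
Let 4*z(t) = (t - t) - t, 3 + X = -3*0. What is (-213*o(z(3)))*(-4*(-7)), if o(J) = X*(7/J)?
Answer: -166992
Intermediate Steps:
X = -3 (X = -3 - 3*0 = -3 + 0 = -3)
z(t) = -t/4 (z(t) = ((t - t) - t)/4 = (0 - t)/4 = (-t)/4 = -t/4)
o(J) = -21/J
(-213*o(z(3)))*(-4*(-7)) = (-(-4473)/((-1/4*3)))*(-4*(-7)) = -(-4473)/(-3/4)*28 = -(-4473)*(-4)/3*28 = -213*28*28 = -5964*28 = -166992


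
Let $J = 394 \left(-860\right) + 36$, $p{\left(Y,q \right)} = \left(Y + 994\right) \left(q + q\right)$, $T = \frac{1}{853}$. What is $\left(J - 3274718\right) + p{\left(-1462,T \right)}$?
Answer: $- \frac{3082335202}{853} \approx -3.6135 \cdot 10^{6}$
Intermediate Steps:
$T = \frac{1}{853} \approx 0.0011723$
$p{\left(Y,q \right)} = 2 q \left(994 + Y\right)$ ($p{\left(Y,q \right)} = \left(994 + Y\right) 2 q = 2 q \left(994 + Y\right)$)
$J = -338804$ ($J = -338840 + 36 = -338804$)
$\left(J - 3274718\right) + p{\left(-1462,T \right)} = \left(-338804 - 3274718\right) + 2 \cdot \frac{1}{853} \left(994 - 1462\right) = -3613522 + 2 \cdot \frac{1}{853} \left(-468\right) = -3613522 - \frac{936}{853} = - \frac{3082335202}{853}$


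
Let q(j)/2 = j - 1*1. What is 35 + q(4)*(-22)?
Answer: -97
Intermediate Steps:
q(j) = -2 + 2*j (q(j) = 2*(j - 1*1) = 2*(j - 1) = 2*(-1 + j) = -2 + 2*j)
35 + q(4)*(-22) = 35 + (-2 + 2*4)*(-22) = 35 + (-2 + 8)*(-22) = 35 + 6*(-22) = 35 - 132 = -97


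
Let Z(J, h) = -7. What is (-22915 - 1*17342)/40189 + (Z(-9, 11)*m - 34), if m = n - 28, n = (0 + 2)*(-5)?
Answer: 9283591/40189 ≈ 231.00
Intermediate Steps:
n = -10 (n = 2*(-5) = -10)
m = -38 (m = -10 - 28 = -38)
(-22915 - 1*17342)/40189 + (Z(-9, 11)*m - 34) = (-22915 - 1*17342)/40189 + (-7*(-38) - 34) = (-22915 - 17342)*(1/40189) + (266 - 34) = -40257*1/40189 + 232 = -40257/40189 + 232 = 9283591/40189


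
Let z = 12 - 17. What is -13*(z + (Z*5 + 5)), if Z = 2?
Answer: -130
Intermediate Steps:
z = -5
-13*(z + (Z*5 + 5)) = -13*(-5 + (2*5 + 5)) = -13*(-5 + (10 + 5)) = -13*(-5 + 15) = -13*10 = -130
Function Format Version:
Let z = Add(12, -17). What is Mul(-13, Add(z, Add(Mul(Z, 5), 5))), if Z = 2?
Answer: -130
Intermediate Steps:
z = -5
Mul(-13, Add(z, Add(Mul(Z, 5), 5))) = Mul(-13, Add(-5, Add(Mul(2, 5), 5))) = Mul(-13, Add(-5, Add(10, 5))) = Mul(-13, Add(-5, 15)) = Mul(-13, 10) = -130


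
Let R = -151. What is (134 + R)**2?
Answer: 289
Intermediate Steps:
(134 + R)**2 = (134 - 151)**2 = (-17)**2 = 289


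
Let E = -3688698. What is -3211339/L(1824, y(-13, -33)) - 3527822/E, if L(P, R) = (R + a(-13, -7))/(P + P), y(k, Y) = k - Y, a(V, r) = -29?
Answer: 800240125693101/614783 ≈ 1.3017e+9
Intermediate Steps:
L(P, R) = (-29 + R)/(2*P) (L(P, R) = (R - 29)/(P + P) = (-29 + R)/((2*P)) = (-29 + R)*(1/(2*P)) = (-29 + R)/(2*P))
-3211339/L(1824, y(-13, -33)) - 3527822/E = -3211339*3648/(-29 + (-13 - 1*(-33))) - 3527822/(-3688698) = -3211339*3648/(-29 + (-13 + 33)) - 3527822*(-1/3688698) = -3211339*3648/(-29 + 20) + 1763911/1844349 = -3211339/((½)*(1/1824)*(-9)) + 1763911/1844349 = -3211339/(-3/1216) + 1763911/1844349 = -3211339*(-1216/3) + 1763911/1844349 = 3904988224/3 + 1763911/1844349 = 800240125693101/614783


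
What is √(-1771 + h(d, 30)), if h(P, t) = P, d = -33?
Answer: 2*I*√451 ≈ 42.474*I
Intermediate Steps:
√(-1771 + h(d, 30)) = √(-1771 - 33) = √(-1804) = 2*I*√451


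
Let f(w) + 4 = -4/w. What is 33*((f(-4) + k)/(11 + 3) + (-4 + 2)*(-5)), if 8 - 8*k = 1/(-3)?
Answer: 36443/112 ≈ 325.38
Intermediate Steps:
f(w) = -4 - 4/w
k = 25/24 (k = 1 - ⅛/(-3) = 1 - ⅛*(-⅓) = 1 + 1/24 = 25/24 ≈ 1.0417)
33*((f(-4) + k)/(11 + 3) + (-4 + 2)*(-5)) = 33*(((-4 - 4/(-4)) + 25/24)/(11 + 3) + (-4 + 2)*(-5)) = 33*(((-4 - 4*(-¼)) + 25/24)/14 - 2*(-5)) = 33*(((-4 + 1) + 25/24)*(1/14) + 10) = 33*((-3 + 25/24)*(1/14) + 10) = 33*(-47/24*1/14 + 10) = 33*(-47/336 + 10) = 33*(3313/336) = 36443/112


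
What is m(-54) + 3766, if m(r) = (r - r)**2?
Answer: 3766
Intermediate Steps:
m(r) = 0 (m(r) = 0**2 = 0)
m(-54) + 3766 = 0 + 3766 = 3766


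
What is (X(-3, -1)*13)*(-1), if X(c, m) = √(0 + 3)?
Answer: -13*√3 ≈ -22.517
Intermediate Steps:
X(c, m) = √3
(X(-3, -1)*13)*(-1) = (√3*13)*(-1) = (13*√3)*(-1) = -13*√3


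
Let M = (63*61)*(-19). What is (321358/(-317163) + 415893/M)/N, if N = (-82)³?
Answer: 2466197915/202678420092456 ≈ 1.2168e-5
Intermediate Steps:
M = -73017 (M = 3843*(-19) = -73017)
N = -551368
(321358/(-317163) + 415893/M)/N = (321358/(-317163) + 415893/(-73017))/(-551368) = (321358*(-1/317163) + 415893*(-1/73017))*(-1/551368) = (-321358/317163 - 138631/24339)*(-1/551368) = -2466197915/367591917*(-1/551368) = 2466197915/202678420092456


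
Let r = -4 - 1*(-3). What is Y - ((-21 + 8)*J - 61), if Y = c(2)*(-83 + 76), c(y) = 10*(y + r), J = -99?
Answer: -1296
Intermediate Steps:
r = -1 (r = -4 + 3 = -1)
c(y) = -10 + 10*y (c(y) = 10*(y - 1) = 10*(-1 + y) = -10 + 10*y)
Y = -70 (Y = (-10 + 10*2)*(-83 + 76) = (-10 + 20)*(-7) = 10*(-7) = -70)
Y - ((-21 + 8)*J - 61) = -70 - ((-21 + 8)*(-99) - 61) = -70 - (-13*(-99) - 61) = -70 - (1287 - 61) = -70 - 1*1226 = -70 - 1226 = -1296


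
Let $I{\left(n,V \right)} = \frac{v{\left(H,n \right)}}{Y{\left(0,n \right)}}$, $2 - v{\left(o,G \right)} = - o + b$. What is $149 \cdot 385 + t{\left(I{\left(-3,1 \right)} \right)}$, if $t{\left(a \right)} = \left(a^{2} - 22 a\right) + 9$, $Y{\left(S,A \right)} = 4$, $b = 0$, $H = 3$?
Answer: $\frac{917569}{16} \approx 57348.0$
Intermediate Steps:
$v{\left(o,G \right)} = 2 + o$ ($v{\left(o,G \right)} = 2 - \left(- o + 0\right) = 2 - - o = 2 + o$)
$I{\left(n,V \right)} = \frac{5}{4}$ ($I{\left(n,V \right)} = \frac{2 + 3}{4} = 5 \cdot \frac{1}{4} = \frac{5}{4}$)
$t{\left(a \right)} = 9 + a^{2} - 22 a$
$149 \cdot 385 + t{\left(I{\left(-3,1 \right)} \right)} = 149 \cdot 385 + \left(9 + \left(\frac{5}{4}\right)^{2} - \frac{55}{2}\right) = 57365 + \left(9 + \frac{25}{16} - \frac{55}{2}\right) = 57365 - \frac{271}{16} = \frac{917569}{16}$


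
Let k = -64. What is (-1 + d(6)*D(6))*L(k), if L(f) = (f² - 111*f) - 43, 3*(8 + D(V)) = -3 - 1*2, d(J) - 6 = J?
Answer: -1305369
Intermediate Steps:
d(J) = 6 + J
D(V) = -29/3 (D(V) = -8 + (-3 - 1*2)/3 = -8 + (-3 - 2)/3 = -8 + (⅓)*(-5) = -8 - 5/3 = -29/3)
L(f) = -43 + f² - 111*f
(-1 + d(6)*D(6))*L(k) = (-1 + (6 + 6)*(-29/3))*(-43 + (-64)² - 111*(-64)) = (-1 + 12*(-29/3))*(-43 + 4096 + 7104) = (-1 - 116)*11157 = -117*11157 = -1305369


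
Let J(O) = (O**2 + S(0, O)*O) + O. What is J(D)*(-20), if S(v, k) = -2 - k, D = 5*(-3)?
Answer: -300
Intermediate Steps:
D = -15
J(O) = O + O**2 + O*(-2 - O) (J(O) = (O**2 + (-2 - O)*O) + O = (O**2 + O*(-2 - O)) + O = O + O**2 + O*(-2 - O))
J(D)*(-20) = -1*(-15)*(-20) = 15*(-20) = -300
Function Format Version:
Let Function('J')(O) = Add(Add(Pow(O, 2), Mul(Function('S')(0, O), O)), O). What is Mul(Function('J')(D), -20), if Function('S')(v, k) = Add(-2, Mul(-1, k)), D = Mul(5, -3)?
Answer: -300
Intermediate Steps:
D = -15
Function('J')(O) = Add(O, Pow(O, 2), Mul(O, Add(-2, Mul(-1, O)))) (Function('J')(O) = Add(Add(Pow(O, 2), Mul(Add(-2, Mul(-1, O)), O)), O) = Add(Add(Pow(O, 2), Mul(O, Add(-2, Mul(-1, O)))), O) = Add(O, Pow(O, 2), Mul(O, Add(-2, Mul(-1, O)))))
Mul(Function('J')(D), -20) = Mul(Mul(-1, -15), -20) = Mul(15, -20) = -300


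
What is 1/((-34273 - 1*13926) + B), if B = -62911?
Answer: -1/111110 ≈ -9.0001e-6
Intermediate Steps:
1/((-34273 - 1*13926) + B) = 1/((-34273 - 1*13926) - 62911) = 1/((-34273 - 13926) - 62911) = 1/(-48199 - 62911) = 1/(-111110) = -1/111110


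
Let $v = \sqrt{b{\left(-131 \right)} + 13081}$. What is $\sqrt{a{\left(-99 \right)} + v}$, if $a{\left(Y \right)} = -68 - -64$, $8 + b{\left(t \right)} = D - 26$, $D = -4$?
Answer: $\sqrt{-4 + \sqrt{13043}} \approx 10.498$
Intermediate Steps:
$b{\left(t \right)} = -38$ ($b{\left(t \right)} = -8 - 30 = -38$)
$a{\left(Y \right)} = -4$ ($a{\left(Y \right)} = -68 + 64 = -4$)
$v = \sqrt{13043}$ ($v = \sqrt{-38 + 13081} = \sqrt{13043} \approx 114.21$)
$\sqrt{a{\left(-99 \right)} + v} = \sqrt{-4 + \sqrt{13043}}$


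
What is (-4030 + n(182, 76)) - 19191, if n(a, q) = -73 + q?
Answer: -23218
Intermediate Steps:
(-4030 + n(182, 76)) - 19191 = (-4030 + (-73 + 76)) - 19191 = (-4030 + 3) - 19191 = -4027 - 19191 = -23218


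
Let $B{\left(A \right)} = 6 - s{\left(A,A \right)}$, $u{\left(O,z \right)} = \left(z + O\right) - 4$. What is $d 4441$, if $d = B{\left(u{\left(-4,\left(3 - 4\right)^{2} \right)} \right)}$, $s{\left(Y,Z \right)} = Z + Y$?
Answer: $88820$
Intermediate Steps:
$s{\left(Y,Z \right)} = Y + Z$
$u{\left(O,z \right)} = -4 + O + z$ ($u{\left(O,z \right)} = \left(O + z\right) - 4 = -4 + O + z$)
$B{\left(A \right)} = 6 - 2 A$ ($B{\left(A \right)} = 6 - \left(A + A\right) = 6 - 2 A$)
$d = 20$ ($d = 6 - 2 \left(-4 - 4 + \left(3 - 4\right)^{2}\right) = 6 - 2 \left(-4 - 4 + \left(-1\right)^{2}\right) = 6 - 2 \left(-4 - 4 + 1\right) = 6 - -14 = 6 + 14 = 20$)
$d 4441 = 20 \cdot 4441 = 88820$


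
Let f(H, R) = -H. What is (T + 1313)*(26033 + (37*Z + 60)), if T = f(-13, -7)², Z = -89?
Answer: 33789600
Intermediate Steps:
T = 169 (T = (-1*(-13))² = 13² = 169)
(T + 1313)*(26033 + (37*Z + 60)) = (169 + 1313)*(26033 + (37*(-89) + 60)) = 1482*(26033 + (-3293 + 60)) = 1482*(26033 - 3233) = 1482*22800 = 33789600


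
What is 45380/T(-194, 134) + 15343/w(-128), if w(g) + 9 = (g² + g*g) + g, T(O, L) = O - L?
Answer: -368940569/2675742 ≈ -137.88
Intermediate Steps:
w(g) = -9 + g + 2*g² (w(g) = -9 + ((g² + g*g) + g) = -9 + ((g² + g²) + g) = -9 + (2*g² + g) = -9 + (g + 2*g²) = -9 + g + 2*g²)
45380/T(-194, 134) + 15343/w(-128) = 45380/(-194 - 1*134) + 15343/(-9 - 128 + 2*(-128)²) = 45380/(-194 - 134) + 15343/(-9 - 128 + 2*16384) = 45380/(-328) + 15343/(-9 - 128 + 32768) = 45380*(-1/328) + 15343/32631 = -11345/82 + 15343*(1/32631) = -11345/82 + 15343/32631 = -368940569/2675742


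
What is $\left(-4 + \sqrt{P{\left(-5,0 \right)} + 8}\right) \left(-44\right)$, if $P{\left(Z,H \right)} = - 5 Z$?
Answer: $176 - 44 \sqrt{33} \approx -76.761$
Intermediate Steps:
$\left(-4 + \sqrt{P{\left(-5,0 \right)} + 8}\right) \left(-44\right) = \left(-4 + \sqrt{\left(-5\right) \left(-5\right) + 8}\right) \left(-44\right) = \left(-4 + \sqrt{25 + 8}\right) \left(-44\right) = \left(-4 + \sqrt{33}\right) \left(-44\right) = 176 - 44 \sqrt{33}$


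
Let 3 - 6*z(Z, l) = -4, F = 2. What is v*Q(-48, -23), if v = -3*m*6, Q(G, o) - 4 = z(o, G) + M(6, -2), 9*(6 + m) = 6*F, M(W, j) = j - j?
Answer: 434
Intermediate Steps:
M(W, j) = 0
z(Z, l) = 7/6 (z(Z, l) = 1/2 - 1/6*(-4) = 1/2 + 2/3 = 7/6)
m = -14/3 (m = -6 + (6*2)/9 = -6 + (1/9)*12 = -6 + 4/3 = -14/3 ≈ -4.6667)
Q(G, o) = 31/6 (Q(G, o) = 4 + (7/6 + 0) = 4 + 7/6 = 31/6)
v = 84 (v = -3*(-14/3)*6 = 14*6 = 84)
v*Q(-48, -23) = 84*(31/6) = 434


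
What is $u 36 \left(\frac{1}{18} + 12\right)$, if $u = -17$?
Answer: $-7378$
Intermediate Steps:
$u 36 \left(\frac{1}{18} + 12\right) = \left(-17\right) 36 \left(\frac{1}{18} + 12\right) = - 612 \left(\frac{1}{18} + 12\right) = \left(-612\right) \frac{217}{18} = -7378$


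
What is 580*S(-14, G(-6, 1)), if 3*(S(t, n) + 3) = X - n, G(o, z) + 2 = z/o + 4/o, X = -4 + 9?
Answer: -2030/9 ≈ -225.56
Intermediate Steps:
X = 5
G(o, z) = -2 + 4/o + z/o (G(o, z) = -2 + (z/o + 4/o) = -2 + (4/o + z/o) = -2 + 4/o + z/o)
S(t, n) = -4/3 - n/3 (S(t, n) = -3 + (5 - n)/3 = -3 + (5/3 - n/3) = -4/3 - n/3)
580*S(-14, G(-6, 1)) = 580*(-4/3 - (4 + 1 - 2*(-6))/(3*(-6))) = 580*(-4/3 - (-1)*(4 + 1 + 12)/18) = 580*(-4/3 - (-1)*17/18) = 580*(-4/3 - 1/3*(-17/6)) = 580*(-4/3 + 17/18) = 580*(-7/18) = -2030/9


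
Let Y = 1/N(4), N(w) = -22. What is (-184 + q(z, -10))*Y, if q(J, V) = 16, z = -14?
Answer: 84/11 ≈ 7.6364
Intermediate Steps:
Y = -1/22 (Y = 1/(-22) = -1/22 ≈ -0.045455)
(-184 + q(z, -10))*Y = (-184 + 16)*(-1/22) = -168*(-1/22) = 84/11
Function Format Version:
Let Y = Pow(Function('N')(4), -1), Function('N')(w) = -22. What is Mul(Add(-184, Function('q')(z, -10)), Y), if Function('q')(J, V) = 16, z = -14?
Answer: Rational(84, 11) ≈ 7.6364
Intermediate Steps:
Y = Rational(-1, 22) (Y = Pow(-22, -1) = Rational(-1, 22) ≈ -0.045455)
Mul(Add(-184, Function('q')(z, -10)), Y) = Mul(Add(-184, 16), Rational(-1, 22)) = Mul(-168, Rational(-1, 22)) = Rational(84, 11)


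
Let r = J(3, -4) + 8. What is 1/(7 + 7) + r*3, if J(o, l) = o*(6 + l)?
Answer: 589/14 ≈ 42.071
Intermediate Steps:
r = 14 (r = 3*(6 - 4) + 8 = 3*2 + 8 = 6 + 8 = 14)
1/(7 + 7) + r*3 = 1/(7 + 7) + 14*3 = 1/14 + 42 = 589/14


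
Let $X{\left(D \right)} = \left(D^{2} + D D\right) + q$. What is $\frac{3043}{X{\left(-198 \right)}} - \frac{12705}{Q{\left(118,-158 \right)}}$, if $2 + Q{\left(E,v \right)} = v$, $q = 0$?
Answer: $\frac{24916513}{313632} \approx 79.445$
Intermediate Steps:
$Q{\left(E,v \right)} = -2 + v$
$X{\left(D \right)} = 2 D^{2}$ ($X{\left(D \right)} = \left(D^{2} + D D\right) + 0 = \left(D^{2} + D^{2}\right) + 0 = 2 D^{2} + 0 = 2 D^{2}$)
$\frac{3043}{X{\left(-198 \right)}} - \frac{12705}{Q{\left(118,-158 \right)}} = \frac{3043}{2 \left(-198\right)^{2}} - \frac{12705}{-2 - 158} = \frac{3043}{2 \cdot 39204} - \frac{12705}{-160} = \frac{3043}{78408} - - \frac{2541}{32} = 3043 \cdot \frac{1}{78408} + \frac{2541}{32} = \frac{3043}{78408} + \frac{2541}{32} = \frac{24916513}{313632}$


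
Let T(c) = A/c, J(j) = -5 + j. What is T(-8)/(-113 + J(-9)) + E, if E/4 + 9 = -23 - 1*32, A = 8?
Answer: -32511/127 ≈ -255.99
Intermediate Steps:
T(c) = 8/c
E = -256 (E = -36 + 4*(-23 - 1*32) = -36 + 4*(-23 - 32) = -36 + 4*(-55) = -36 - 220 = -256)
T(-8)/(-113 + J(-9)) + E = (8/(-8))/(-113 + (-5 - 9)) - 256 = (8*(-⅛))/(-113 - 14) - 256 = -1/(-127) - 256 = -1/127*(-1) - 256 = 1/127 - 256 = -32511/127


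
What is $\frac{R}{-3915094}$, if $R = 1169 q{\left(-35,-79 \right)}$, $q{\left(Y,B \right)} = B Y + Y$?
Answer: $- \frac{1595685}{1957547} \approx -0.81515$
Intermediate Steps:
$q{\left(Y,B \right)} = Y + B Y$
$R = 3191370$ ($R = 1169 \left(- 35 \left(1 - 79\right)\right) = 1169 \left(\left(-35\right) \left(-78\right)\right) = 1169 \cdot 2730 = 3191370$)
$\frac{R}{-3915094} = \frac{3191370}{-3915094} = 3191370 \left(- \frac{1}{3915094}\right) = - \frac{1595685}{1957547}$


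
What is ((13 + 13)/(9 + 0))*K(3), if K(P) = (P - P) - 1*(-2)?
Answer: 52/9 ≈ 5.7778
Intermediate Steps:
K(P) = 2 (K(P) = 0 + 2 = 2)
((13 + 13)/(9 + 0))*K(3) = ((13 + 13)/(9 + 0))*2 = (26/9)*2 = 52/9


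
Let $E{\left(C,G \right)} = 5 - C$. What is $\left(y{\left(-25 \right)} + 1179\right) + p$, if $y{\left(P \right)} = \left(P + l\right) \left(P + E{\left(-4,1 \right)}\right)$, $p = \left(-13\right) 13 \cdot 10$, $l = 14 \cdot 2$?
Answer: $-559$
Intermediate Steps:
$l = 28$
$p = -1690$ ($p = \left(-169\right) 10 = -1690$)
$y{\left(P \right)} = \left(9 + P\right) \left(28 + P\right)$ ($y{\left(P \right)} = \left(P + 28\right) \left(P + \left(5 - -4\right)\right) = \left(28 + P\right) \left(P + \left(5 + 4\right)\right) = \left(28 + P\right) \left(P + 9\right) = \left(28 + P\right) \left(9 + P\right) = \left(9 + P\right) \left(28 + P\right)$)
$\left(y{\left(-25 \right)} + 1179\right) + p = \left(\left(252 + \left(-25\right)^{2} + 37 \left(-25\right)\right) + 1179\right) - 1690 = \left(\left(252 + 625 - 925\right) + 1179\right) - 1690 = \left(-48 + 1179\right) - 1690 = 1131 - 1690 = -559$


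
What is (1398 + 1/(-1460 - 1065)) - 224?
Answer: 2964349/2525 ≈ 1174.0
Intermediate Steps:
(1398 + 1/(-1460 - 1065)) - 224 = (1398 + 1/(-2525)) - 224 = (1398 - 1/2525) - 224 = 3529949/2525 - 224 = 2964349/2525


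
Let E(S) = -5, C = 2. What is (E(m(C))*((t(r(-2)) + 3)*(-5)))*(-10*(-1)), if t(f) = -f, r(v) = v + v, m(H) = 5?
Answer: 1750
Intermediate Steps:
r(v) = 2*v
(E(m(C))*((t(r(-2)) + 3)*(-5)))*(-10*(-1)) = (-5*(-2*(-2) + 3)*(-5))*(-10*(-1)) = -5*(-1*(-4) + 3)*(-5)*10 = -5*(4 + 3)*(-5)*10 = -35*(-5)*10 = -5*(-35)*10 = 175*10 = 1750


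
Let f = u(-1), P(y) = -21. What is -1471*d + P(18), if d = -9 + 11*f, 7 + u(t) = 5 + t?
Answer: 61761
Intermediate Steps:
u(t) = -2 + t (u(t) = -7 + (5 + t) = -2 + t)
f = -3 (f = -2 - 1 = -3)
d = -42 (d = -9 + 11*(-3) = -9 - 33 = -42)
-1471*d + P(18) = -1471*(-42) - 21 = 61782 - 21 = 61761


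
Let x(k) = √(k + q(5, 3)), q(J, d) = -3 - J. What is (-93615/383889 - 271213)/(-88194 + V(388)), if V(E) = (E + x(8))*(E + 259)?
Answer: -17352630162/10418875423 ≈ -1.6655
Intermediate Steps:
x(k) = √(-8 + k) (x(k) = √(k + (-3 - 1*5)) = √(k + (-3 - 5)) = √(k - 8) = √(-8 + k))
V(E) = E*(259 + E) (V(E) = (E + √(-8 + 8))*(E + 259) = (E + √0)*(259 + E) = (E + 0)*(259 + E) = E*(259 + E))
(-93615/383889 - 271213)/(-88194 + V(388)) = (-93615/383889 - 271213)/(-88194 + 388*(259 + 388)) = (-93615*1/383889 - 271213)/(-88194 + 388*647) = (-31205/127963 - 271213)/(-88194 + 251036) = -34705260324/127963/162842 = -34705260324/127963*1/162842 = -17352630162/10418875423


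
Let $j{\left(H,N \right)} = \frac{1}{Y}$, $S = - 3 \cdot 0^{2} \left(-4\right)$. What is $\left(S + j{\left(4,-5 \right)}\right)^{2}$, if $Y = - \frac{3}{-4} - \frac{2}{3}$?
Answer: $144$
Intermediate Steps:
$Y = \frac{1}{12}$ ($Y = \left(-3\right) \left(- \frac{1}{4}\right) - \frac{2}{3} = \frac{3}{4} - \frac{2}{3} = \frac{1}{12} \approx 0.083333$)
$S = 0$ ($S = \left(-3\right) 0 \left(-4\right) = 0 \left(-4\right) = 0$)
$j{\left(H,N \right)} = 12$ ($j{\left(H,N \right)} = \frac{1}{\frac{1}{12}} = 12$)
$\left(S + j{\left(4,-5 \right)}\right)^{2} = \left(0 + 12\right)^{2} = 12^{2} = 144$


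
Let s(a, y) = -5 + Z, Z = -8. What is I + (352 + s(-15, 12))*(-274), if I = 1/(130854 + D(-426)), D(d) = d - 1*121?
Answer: -12103696001/130307 ≈ -92886.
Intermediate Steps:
D(d) = -121 + d (D(d) = d - 121 = -121 + d)
s(a, y) = -13 (s(a, y) = -5 - 8 = -13)
I = 1/130307 (I = 1/(130854 + (-121 - 426)) = 1/(130854 - 547) = 1/130307 ≈ 7.6742e-6)
I + (352 + s(-15, 12))*(-274) = 1/130307 + (352 - 13)*(-274) = 1/130307 + 339*(-274) = 1/130307 - 92886 = -12103696001/130307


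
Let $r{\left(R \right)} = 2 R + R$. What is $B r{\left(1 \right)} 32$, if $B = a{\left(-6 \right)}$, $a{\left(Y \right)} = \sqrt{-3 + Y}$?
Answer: $288 i \approx 288.0 i$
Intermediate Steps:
$r{\left(R \right)} = 3 R$
$B = 3 i$ ($B = \sqrt{-3 - 6} = \sqrt{-9} = 3 i \approx 3.0 i$)
$B r{\left(1 \right)} 32 = 3 i 3 \cdot 1 \cdot 32 = 3 i 3 \cdot 32 = 9 i 32 = 288 i$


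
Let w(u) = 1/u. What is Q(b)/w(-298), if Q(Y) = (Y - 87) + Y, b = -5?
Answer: 28906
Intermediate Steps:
Q(Y) = -87 + 2*Y (Q(Y) = (-87 + Y) + Y = -87 + 2*Y)
Q(b)/w(-298) = (-87 + 2*(-5))/(1/(-298)) = (-87 - 10)/(-1/298) = -97*(-298) = 28906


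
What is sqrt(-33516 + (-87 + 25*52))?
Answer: I*sqrt(32303) ≈ 179.73*I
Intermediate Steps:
sqrt(-33516 + (-87 + 25*52)) = sqrt(-33516 + (-87 + 1300)) = sqrt(-33516 + 1213) = sqrt(-32303) = I*sqrt(32303)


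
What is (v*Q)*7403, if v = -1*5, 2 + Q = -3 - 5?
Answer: 370150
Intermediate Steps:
Q = -10 (Q = -2 + (-3 - 5) = -2 - 8 = -10)
v = -5
(v*Q)*7403 = -5*(-10)*7403 = 50*7403 = 370150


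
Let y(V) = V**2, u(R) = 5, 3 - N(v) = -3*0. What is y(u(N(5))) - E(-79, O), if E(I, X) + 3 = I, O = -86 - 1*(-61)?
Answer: 107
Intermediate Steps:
N(v) = 3 (N(v) = 3 - (-3)*0 = 3 - 1*0 = 3 + 0 = 3)
O = -25 (O = -86 + 61 = -25)
E(I, X) = -3 + I
y(u(N(5))) - E(-79, O) = 5**2 - (-3 - 79) = 25 - 1*(-82) = 25 + 82 = 107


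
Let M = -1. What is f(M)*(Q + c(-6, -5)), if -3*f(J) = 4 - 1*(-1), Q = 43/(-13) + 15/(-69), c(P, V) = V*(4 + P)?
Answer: -9680/897 ≈ -10.792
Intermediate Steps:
Q = -1054/299 (Q = 43*(-1/13) + 15*(-1/69) = -43/13 - 5/23 = -1054/299 ≈ -3.5251)
f(J) = -5/3 (f(J) = -(4 - 1*(-1))/3 = -(4 + 1)/3 = -1/3*5 = -5/3)
f(M)*(Q + c(-6, -5)) = -5*(-1054/299 - 5*(4 - 6))/3 = -5*(-1054/299 - 5*(-2))/3 = -5*(-1054/299 + 10)/3 = -5/3*1936/299 = -9680/897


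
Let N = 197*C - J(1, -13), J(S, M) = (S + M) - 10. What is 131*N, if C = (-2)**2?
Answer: 106110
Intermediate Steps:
J(S, M) = -10 + M + S (J(S, M) = (M + S) - 10 = -10 + M + S)
C = 4
N = 810 (N = 197*4 - (-10 - 13 + 1) = 788 - 1*(-22) = 788 + 22 = 810)
131*N = 131*810 = 106110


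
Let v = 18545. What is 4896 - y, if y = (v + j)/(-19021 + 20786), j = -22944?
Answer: 8645839/1765 ≈ 4898.5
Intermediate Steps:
y = -4399/1765 (y = (18545 - 22944)/(-19021 + 20786) = -4399/1765 ≈ -2.4924)
4896 - y = 4896 - 1*(-4399/1765) = 4896 + 4399/1765 = 8645839/1765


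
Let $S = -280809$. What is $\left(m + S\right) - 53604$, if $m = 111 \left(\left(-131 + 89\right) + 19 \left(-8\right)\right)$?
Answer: $-355947$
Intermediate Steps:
$m = -21534$ ($m = 111 \left(-42 - 152\right) = 111 \left(-194\right) = -21534$)
$\left(m + S\right) - 53604 = \left(-21534 - 280809\right) - 53604 = -302343 - 53604 = -355947$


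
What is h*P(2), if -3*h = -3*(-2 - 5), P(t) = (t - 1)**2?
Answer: -7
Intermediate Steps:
P(t) = (-1 + t)**2
h = -7 (h = -(-1)*(-2 - 5) = -(-1)*(-7) = -1/3*21 = -7)
h*P(2) = -7*(-1 + 2)**2 = -7*1**2 = -7*1 = -7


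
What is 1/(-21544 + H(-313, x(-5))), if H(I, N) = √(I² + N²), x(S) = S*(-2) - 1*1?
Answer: -10772/232022943 - 5*√3922/464045886 ≈ -4.7101e-5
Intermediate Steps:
x(S) = -1 - 2*S (x(S) = -2*S - 1 = -1 - 2*S)
1/(-21544 + H(-313, x(-5))) = 1/(-21544 + √((-313)² + (-1 - 2*(-5))²)) = 1/(-21544 + √(97969 + (-1 + 10)²)) = 1/(-21544 + √(97969 + 9²)) = 1/(-21544 + √(97969 + 81)) = 1/(-21544 + √98050) = 1/(-21544 + 5*√3922)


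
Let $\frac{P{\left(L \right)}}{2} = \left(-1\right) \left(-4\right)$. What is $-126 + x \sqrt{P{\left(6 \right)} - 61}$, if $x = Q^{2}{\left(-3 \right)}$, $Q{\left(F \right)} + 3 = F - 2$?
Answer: $-126 + 64 i \sqrt{53} \approx -126.0 + 465.93 i$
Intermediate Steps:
$P{\left(L \right)} = 8$ ($P{\left(L \right)} = 2 \left(\left(-1\right) \left(-4\right)\right) = 2 \cdot 4 = 8$)
$Q{\left(F \right)} = -5 + F$ ($Q{\left(F \right)} = -3 + \left(F - 2\right) = -3 + \left(-2 + F\right) = -5 + F$)
$x = 64$ ($x = \left(-5 - 3\right)^{2} = \left(-8\right)^{2} = 64$)
$-126 + x \sqrt{P{\left(6 \right)} - 61} = -126 + 64 \sqrt{8 - 61} = -126 + 64 \sqrt{-53} = -126 + 64 i \sqrt{53}$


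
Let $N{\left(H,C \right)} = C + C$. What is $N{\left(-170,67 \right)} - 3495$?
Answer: $-3361$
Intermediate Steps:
$N{\left(H,C \right)} = 2 C$
$N{\left(-170,67 \right)} - 3495 = 2 \cdot 67 - 3495 = 134 - 3495 = -3361$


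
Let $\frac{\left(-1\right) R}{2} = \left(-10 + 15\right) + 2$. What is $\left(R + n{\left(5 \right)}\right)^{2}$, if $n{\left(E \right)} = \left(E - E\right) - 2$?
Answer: $256$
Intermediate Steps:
$R = -14$ ($R = - 2 \left(\left(-10 + 15\right) + 2\right) = - 2 \left(5 + 2\right) = \left(-2\right) 7 = -14$)
$n{\left(E \right)} = -2$ ($n{\left(E \right)} = 0 - 2 = -2$)
$\left(R + n{\left(5 \right)}\right)^{2} = \left(-14 - 2\right)^{2} = \left(-16\right)^{2} = 256$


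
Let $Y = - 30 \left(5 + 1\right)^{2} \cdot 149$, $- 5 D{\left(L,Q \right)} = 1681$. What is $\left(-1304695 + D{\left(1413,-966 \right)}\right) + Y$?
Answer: $- \frac{7329756}{5} \approx -1.466 \cdot 10^{6}$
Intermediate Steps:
$D{\left(L,Q \right)} = - \frac{1681}{5}$ ($D{\left(L,Q \right)} = \left(- \frac{1}{5}\right) 1681 = - \frac{1681}{5}$)
$Y = -160920$ ($Y = - 30 \cdot 6^{2} \cdot 149 = \left(-30\right) 36 \cdot 149 = \left(-1080\right) 149 = -160920$)
$\left(-1304695 + D{\left(1413,-966 \right)}\right) + Y = \left(-1304695 - \frac{1681}{5}\right) - 160920 = - \frac{6525156}{5} - 160920 = - \frac{7329756}{5}$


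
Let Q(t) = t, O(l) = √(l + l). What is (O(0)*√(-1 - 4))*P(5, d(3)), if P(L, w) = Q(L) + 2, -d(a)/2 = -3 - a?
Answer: 0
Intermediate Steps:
O(l) = √2*√l (O(l) = √(2*l) = √2*√l)
d(a) = 6 + 2*a (d(a) = -2*(-3 - a) = 6 + 2*a)
P(L, w) = 2 + L (P(L, w) = L + 2 = 2 + L)
(O(0)*√(-1 - 4))*P(5, d(3)) = ((√2*√0)*√(-1 - 4))*(2 + 5) = ((√2*0)*√(-5))*7 = (0*(I*√5))*7 = 0*7 = 0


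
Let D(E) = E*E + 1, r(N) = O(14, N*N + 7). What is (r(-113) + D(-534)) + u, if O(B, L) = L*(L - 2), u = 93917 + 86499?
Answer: 163666197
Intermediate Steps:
u = 180416
O(B, L) = L*(-2 + L)
r(N) = (5 + N²)*(7 + N²) (r(N) = (N*N + 7)*(-2 + (N*N + 7)) = (N² + 7)*(-2 + (N² + 7)) = (7 + N²)*(-2 + (7 + N²)) = (7 + N²)*(5 + N²) = (5 + N²)*(7 + N²))
D(E) = 1 + E² (D(E) = E² + 1 = 1 + E²)
(r(-113) + D(-534)) + u = ((5 + (-113)²)*(7 + (-113)²) + (1 + (-534)²)) + 180416 = ((5 + 12769)*(7 + 12769) + (1 + 285156)) + 180416 = (12774*12776 + 285157) + 180416 = (163200624 + 285157) + 180416 = 163485781 + 180416 = 163666197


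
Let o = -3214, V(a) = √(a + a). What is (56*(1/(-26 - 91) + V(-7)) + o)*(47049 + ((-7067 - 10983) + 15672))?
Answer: -16800495074/117 + 2501576*I*√14 ≈ -1.4359e+8 + 9.36e+6*I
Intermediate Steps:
V(a) = √2*√a (V(a) = √(2*a) = √2*√a)
(56*(1/(-26 - 91) + V(-7)) + o)*(47049 + ((-7067 - 10983) + 15672)) = (56*(1/(-26 - 91) + √2*√(-7)) - 3214)*(47049 + ((-7067 - 10983) + 15672)) = (56*(1/(-117) + √2*(I*√7)) - 3214)*(47049 + (-18050 + 15672)) = (56*(-1/117 + I*√14) - 3214)*(47049 - 2378) = ((-56/117 + 56*I*√14) - 3214)*44671 = (-376094/117 + 56*I*√14)*44671 = -16800495074/117 + 2501576*I*√14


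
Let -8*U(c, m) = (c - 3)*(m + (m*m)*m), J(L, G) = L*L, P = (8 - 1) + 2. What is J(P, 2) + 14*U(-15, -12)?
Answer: -54729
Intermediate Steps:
P = 9 (P = 7 + 2 = 9)
J(L, G) = L²
U(c, m) = -(-3 + c)*(m + m³)/8 (U(c, m) = -(c - 3)*(m + (m*m)*m)/8 = -(-3 + c)*(m + m²*m)/8 = -(-3 + c)*(m + m³)/8)
J(P, 2) + 14*U(-15, -12) = 9² + 14*((⅛)*(-12)*(3 - 1*(-15) + 3*(-12)² - 1*(-15)*(-12)²)) = 81 + 14*((⅛)*(-12)*(3 + 15 + 3*144 - 1*(-15)*144)) = 81 + 14*((⅛)*(-12)*(3 + 15 + 432 + 2160)) = 81 + 14*((⅛)*(-12)*2610) = 81 + 14*(-3915) = 81 - 54810 = -54729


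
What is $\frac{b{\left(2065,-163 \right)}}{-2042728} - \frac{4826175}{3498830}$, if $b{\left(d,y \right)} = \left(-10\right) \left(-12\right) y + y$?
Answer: $- \frac{978955538131}{714715800824} \approx -1.3697$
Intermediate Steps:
$b{\left(d,y \right)} = 121 y$ ($b{\left(d,y \right)} = 120 y + y = 121 y$)
$\frac{b{\left(2065,-163 \right)}}{-2042728} - \frac{4826175}{3498830} = \frac{121 \left(-163\right)}{-2042728} - \frac{4826175}{3498830} = \left(-19723\right) \left(- \frac{1}{2042728}\right) - \frac{965235}{699766} = \frac{19723}{2042728} - \frac{965235}{699766} = - \frac{978955538131}{714715800824}$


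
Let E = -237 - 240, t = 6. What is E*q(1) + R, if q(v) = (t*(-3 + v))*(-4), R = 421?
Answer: -22475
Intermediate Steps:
E = -477
q(v) = 72 - 24*v (q(v) = (6*(-3 + v))*(-4) = (-18 + 6*v)*(-4) = 72 - 24*v)
E*q(1) + R = -477*(72 - 24*1) + 421 = -477*(72 - 24) + 421 = -477*48 + 421 = -22896 + 421 = -22475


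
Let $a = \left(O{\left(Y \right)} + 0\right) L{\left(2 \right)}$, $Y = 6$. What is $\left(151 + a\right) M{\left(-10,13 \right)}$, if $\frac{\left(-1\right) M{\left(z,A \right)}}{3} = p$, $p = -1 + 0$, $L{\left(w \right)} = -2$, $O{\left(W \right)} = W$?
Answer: $417$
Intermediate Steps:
$p = -1$
$M{\left(z,A \right)} = 3$ ($M{\left(z,A \right)} = \left(-3\right) \left(-1\right) = 3$)
$a = -12$ ($a = \left(6 + 0\right) \left(-2\right) = 6 \left(-2\right) = -12$)
$\left(151 + a\right) M{\left(-10,13 \right)} = \left(151 - 12\right) 3 = 139 \cdot 3 = 417$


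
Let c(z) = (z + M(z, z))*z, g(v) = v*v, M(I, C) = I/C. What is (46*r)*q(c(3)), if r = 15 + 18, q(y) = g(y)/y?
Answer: 18216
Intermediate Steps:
g(v) = v²
c(z) = z*(1 + z) (c(z) = (z + z/z)*z = (z + 1)*z = (1 + z)*z = z*(1 + z))
q(y) = y (q(y) = y²/y = y)
r = 33
(46*r)*q(c(3)) = (46*33)*(3*(1 + 3)) = 1518*(3*4) = 1518*12 = 18216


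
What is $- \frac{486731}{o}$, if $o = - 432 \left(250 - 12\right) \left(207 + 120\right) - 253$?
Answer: $\frac{486731}{33621085} \approx 0.014477$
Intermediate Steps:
$o = -33621085$ ($o = - 432 \cdot 238 \cdot 327 - 253 = \left(-432\right) 77826 - 253 = -33620832 - 253 = -33621085$)
$- \frac{486731}{o} = - \frac{486731}{-33621085} = \left(-486731\right) \left(- \frac{1}{33621085}\right) = \frac{486731}{33621085}$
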